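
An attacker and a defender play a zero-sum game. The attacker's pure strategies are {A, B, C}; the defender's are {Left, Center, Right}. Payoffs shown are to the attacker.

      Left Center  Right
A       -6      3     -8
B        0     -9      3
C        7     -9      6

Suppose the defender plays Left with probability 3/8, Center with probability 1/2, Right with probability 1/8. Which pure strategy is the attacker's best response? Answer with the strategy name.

C

Expected payoff of A: (3/8)·(-6) + (1/2)·3 + (1/8)·(-8) = -7/4.
Expected payoff of B: (3/8)·0 + (1/2)·(-9) + (1/8)·3 = -33/8.
Expected payoff of C: (3/8)·7 + (1/2)·(-9) + (1/8)·6 = -9/8.
The largest is -9/8, so the attacker's best response is C.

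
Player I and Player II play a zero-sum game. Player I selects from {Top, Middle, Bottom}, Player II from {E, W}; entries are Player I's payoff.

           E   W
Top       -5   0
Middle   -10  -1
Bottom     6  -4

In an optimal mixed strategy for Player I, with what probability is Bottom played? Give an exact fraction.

Row minima: Top → -5, Middle → -10, Bottom → -4; maximin = -4.
Column maxima: E → 6, W → 0; minimax = 0.
-4 ≠ 0, so there is no saddle point; optimal play is mixed.
Middle is strictly dominated by Top, so Player I never plays it.
On the remaining 2×2 (Top, Bottom vs E, W):
Let Player I play Top with probability p. Expected payoff against E: (-5)p + 6(1−p) = −11p + 6; against W: 0p + (-4)(1−p) = 4p − 4.
Setting these equal: −11p + 6 = 4p − 4 ⇒ −15p = -10 ⇒ p = 2/3, and the value is (-11)·(2/3) + 6 = -4/3.
For Player II: with q = P(E), equating Top's and Bottom's payoffs gives −5q = 10q − 4 ⇒ q = 4/15.

1/3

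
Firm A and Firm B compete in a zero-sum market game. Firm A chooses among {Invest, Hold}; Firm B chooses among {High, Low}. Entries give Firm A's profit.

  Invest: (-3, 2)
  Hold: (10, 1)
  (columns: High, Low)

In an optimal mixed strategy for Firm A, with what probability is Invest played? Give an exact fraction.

Row minima: Invest → -3, Hold → 1; maximin = 1.
Column maxima: High → 10, Low → 2; minimax = 2.
1 ≠ 2, so there is no saddle point; optimal play is mixed.
Let Firm A play Invest with probability p. Expected payoff against High: (-3)p + 10(1−p) = −13p + 10; against Low: 2p + 1(1−p) = p + 1.
Setting these equal: −13p + 10 = p + 1 ⇒ −14p = -9 ⇒ p = 9/14, and the value is (-13)·(9/14) + 10 = 23/14.
For Firm B: with q = P(High), equating Invest's and Hold's payoffs gives −5q + 2 = 9q + 1 ⇒ q = 1/14.

9/14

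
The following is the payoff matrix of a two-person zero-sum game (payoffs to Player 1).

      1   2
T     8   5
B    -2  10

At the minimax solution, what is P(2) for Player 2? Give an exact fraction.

Row minima: T → 5, B → -2; maximin = 5.
Column maxima: 1 → 8, 2 → 10; minimax = 8.
5 ≠ 8, so there is no saddle point; optimal play is mixed.
Let Player 1 play T with probability p. Expected payoff against 1: 8p + (-2)(1−p) = 10p − 2; against 2: 5p + 10(1−p) = −5p + 10.
Setting these equal: 10p − 2 = −5p + 10 ⇒ 15p = 12 ⇒ p = 4/5, and the value is (10)·(4/5) − 2 = 6.
For Player 2: with q = P(1), equating T's and B's payoffs gives 3q + 5 = −12q + 10 ⇒ q = 1/3.

2/3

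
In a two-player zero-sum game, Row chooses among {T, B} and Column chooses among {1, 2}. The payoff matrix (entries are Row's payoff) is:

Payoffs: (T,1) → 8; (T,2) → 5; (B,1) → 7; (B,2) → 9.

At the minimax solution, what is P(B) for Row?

Row minima: T → 5, B → 7; maximin = 7.
Column maxima: 1 → 8, 2 → 9; minimax = 8.
7 ≠ 8, so there is no saddle point; optimal play is mixed.
Let Row play T with probability p. Expected payoff against 1: 8p + 7(1−p) = p + 7; against 2: 5p + 9(1−p) = −4p + 9.
Setting these equal: p + 7 = −4p + 9 ⇒ 5p = 2 ⇒ p = 2/5, and the value is (1)·(2/5) + 7 = 37/5.
For Column: with q = P(1), equating T's and B's payoffs gives 3q + 5 = −2q + 9 ⇒ q = 4/5.

3/5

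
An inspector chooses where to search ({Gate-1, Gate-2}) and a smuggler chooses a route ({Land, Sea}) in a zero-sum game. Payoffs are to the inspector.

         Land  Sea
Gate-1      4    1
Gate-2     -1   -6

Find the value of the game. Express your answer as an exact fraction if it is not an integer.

Row minima: Gate-1 → 1, Gate-2 → -6; maximin = 1.
Column maxima: Land → 4, Sea → 1; minimax = 1.
Since maximin = minimax = 1, there is a saddle point and the value is 1.

1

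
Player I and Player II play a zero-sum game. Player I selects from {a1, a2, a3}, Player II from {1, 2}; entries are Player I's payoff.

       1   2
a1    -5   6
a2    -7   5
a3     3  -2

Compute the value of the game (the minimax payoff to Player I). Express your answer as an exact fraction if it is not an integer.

Row minima: a1 → -5, a2 → -7, a3 → -2; maximin = -2.
Column maxima: 1 → 3, 2 → 6; minimax = 3.
-2 ≠ 3, so there is no saddle point; optimal play is mixed.
a2 is strictly dominated by a1, so Player I never plays it.
On the remaining 2×2 (a1, a3 vs 1, 2):
Let Player I play a1 with probability p. Expected payoff against 1: (-5)p + 3(1−p) = −8p + 3; against 2: 6p + (-2)(1−p) = 8p − 2.
Setting these equal: −8p + 3 = 8p − 2 ⇒ −16p = -5 ⇒ p = 5/16, and the value is (-8)·(5/16) + 3 = 1/2.
For Player II: with q = P(1), equating a1's and a3's payoffs gives −11q + 6 = 5q − 2 ⇒ q = 1/2.

1/2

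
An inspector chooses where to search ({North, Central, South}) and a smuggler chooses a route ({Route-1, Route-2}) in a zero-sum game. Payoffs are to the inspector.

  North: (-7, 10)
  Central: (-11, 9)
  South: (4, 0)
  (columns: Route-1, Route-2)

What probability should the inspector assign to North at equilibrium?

4/21

Row minima: North → -7, Central → -11, South → 0; maximin = 0.
Column maxima: Route-1 → 4, Route-2 → 10; minimax = 4.
0 ≠ 4, so there is no saddle point; optimal play is mixed.
Central is strictly dominated by North, so the inspector never plays it.
On the remaining 2×2 (North, South vs Route-1, Route-2):
Let the inspector play North with probability p. Expected payoff against Route-1: (-7)p + 4(1−p) = −11p + 4; against Route-2: 10p + 0(1−p) = 10p.
Setting these equal: −11p + 4 = 10p ⇒ −21p = -4 ⇒ p = 4/21, and the value is (-11)·(4/21) + 4 = 40/21.
For the smuggler: with q = P(Route-1), equating North's and South's payoffs gives −17q + 10 = 4q ⇒ q = 10/21.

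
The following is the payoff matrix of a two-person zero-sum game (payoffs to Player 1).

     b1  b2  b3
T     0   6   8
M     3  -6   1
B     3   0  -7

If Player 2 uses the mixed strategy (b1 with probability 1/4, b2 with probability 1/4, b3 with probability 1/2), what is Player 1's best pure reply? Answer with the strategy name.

Expected payoff of T: (1/4)·0 + (1/4)·6 + (1/2)·8 = 11/2.
Expected payoff of M: (1/4)·3 + (1/4)·(-6) + (1/2)·1 = -1/4.
Expected payoff of B: (1/4)·3 + (1/4)·0 + (1/2)·(-7) = -11/4.
The largest is 11/2, so Player 1's best response is T.

T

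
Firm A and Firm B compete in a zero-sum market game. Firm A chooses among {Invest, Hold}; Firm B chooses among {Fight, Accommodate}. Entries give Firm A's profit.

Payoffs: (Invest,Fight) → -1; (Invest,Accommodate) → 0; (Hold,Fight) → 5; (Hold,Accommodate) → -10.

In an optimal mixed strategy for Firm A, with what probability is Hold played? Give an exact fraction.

Row minima: Invest → -1, Hold → -10; maximin = -1.
Column maxima: Fight → 5, Accommodate → 0; minimax = 0.
-1 ≠ 0, so there is no saddle point; optimal play is mixed.
Let Firm A play Invest with probability p. Expected payoff against Fight: (-1)p + 5(1−p) = −6p + 5; against Accommodate: 0p + (-10)(1−p) = 10p − 10.
Setting these equal: −6p + 5 = 10p − 10 ⇒ −16p = -15 ⇒ p = 15/16, and the value is (-6)·(15/16) + 5 = -5/8.
For Firm B: with q = P(Fight), equating Invest's and Hold's payoffs gives −q = 15q − 10 ⇒ q = 5/8.

1/16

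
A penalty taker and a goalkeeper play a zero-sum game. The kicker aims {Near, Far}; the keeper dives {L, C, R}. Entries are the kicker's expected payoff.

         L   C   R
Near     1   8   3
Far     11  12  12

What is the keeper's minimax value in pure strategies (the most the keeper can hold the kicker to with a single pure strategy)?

11

Column maxima: L → 11, C → 12, R → 12.
The smallest of these is 11.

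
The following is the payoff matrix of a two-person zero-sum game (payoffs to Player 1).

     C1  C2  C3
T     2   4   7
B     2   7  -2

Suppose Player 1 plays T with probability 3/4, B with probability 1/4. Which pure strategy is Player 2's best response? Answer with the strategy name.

C1

If Player 2 plays C1, Player 1's expected payoff is (3/4)·2 + (1/4)·2 = 2.
If Player 2 plays C2, Player 1's expected payoff is (3/4)·4 + (1/4)·7 = 19/4.
If Player 2 plays C3, Player 1's expected payoff is (3/4)·7 + (1/4)·(-2) = 19/4.
Player 2 minimizes Player 1's payoff; the smallest is 2, so the best response is C1.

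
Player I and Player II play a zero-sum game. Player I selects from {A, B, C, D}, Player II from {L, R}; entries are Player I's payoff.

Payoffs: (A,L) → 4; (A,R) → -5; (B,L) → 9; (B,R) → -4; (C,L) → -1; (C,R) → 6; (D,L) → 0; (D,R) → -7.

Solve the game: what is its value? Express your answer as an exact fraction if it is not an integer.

5/2

Row minima: A → -5, B → -4, C → -1, D → -7; maximin = -1.
Column maxima: L → 9, R → 6; minimax = 6.
-1 ≠ 6, so there is no saddle point; optimal play is mixed.
A is strictly dominated by B, so Player I never plays it.
D is strictly dominated by B, so Player I never plays it.
On the remaining 2×2 (B, C vs L, R):
Let Player I play B with probability p. Expected payoff against L: 9p + (-1)(1−p) = 10p − 1; against R: (-4)p + 6(1−p) = −10p + 6.
Setting these equal: 10p − 1 = −10p + 6 ⇒ 20p = 7 ⇒ p = 7/20, and the value is (10)·(7/20) − 1 = 5/2.
For Player II: with q = P(L), equating B's and C's payoffs gives 13q − 4 = −7q + 6 ⇒ q = 1/2.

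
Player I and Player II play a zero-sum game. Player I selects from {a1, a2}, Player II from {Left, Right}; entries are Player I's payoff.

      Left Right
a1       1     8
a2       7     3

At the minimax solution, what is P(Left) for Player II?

5/11

Row minima: a1 → 1, a2 → 3; maximin = 3.
Column maxima: Left → 7, Right → 8; minimax = 7.
3 ≠ 7, so there is no saddle point; optimal play is mixed.
Let Player I play a1 with probability p. Expected payoff against Left: 1p + 7(1−p) = −6p + 7; against Right: 8p + 3(1−p) = 5p + 3.
Setting these equal: −6p + 7 = 5p + 3 ⇒ −11p = -4 ⇒ p = 4/11, and the value is (-6)·(4/11) + 7 = 53/11.
For Player II: with q = P(Left), equating a1's and a2's payoffs gives −7q + 8 = 4q + 3 ⇒ q = 5/11.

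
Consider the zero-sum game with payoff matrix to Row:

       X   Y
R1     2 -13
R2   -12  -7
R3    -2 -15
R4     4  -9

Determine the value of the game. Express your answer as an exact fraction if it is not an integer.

-68/9

Row minima: R1 → -13, R2 → -12, R3 → -15, R4 → -9; maximin = -9.
Column maxima: X → 4, Y → -7; minimax = -7.
-9 ≠ -7, so there is no saddle point; optimal play is mixed.
R1 is strictly dominated by R4, so Row never plays it.
R3 is strictly dominated by R4, so Row never plays it.
On the remaining 2×2 (R2, R4 vs X, Y):
Let Row play R2 with probability p. Expected payoff against X: (-12)p + 4(1−p) = −16p + 4; against Y: (-7)p + (-9)(1−p) = 2p − 9.
Setting these equal: −16p + 4 = 2p − 9 ⇒ −18p = -13 ⇒ p = 13/18, and the value is (-16)·(13/18) + 4 = -68/9.
For Column: with q = P(X), equating R2's and R4's payoffs gives −5q − 7 = 13q − 9 ⇒ q = 1/9.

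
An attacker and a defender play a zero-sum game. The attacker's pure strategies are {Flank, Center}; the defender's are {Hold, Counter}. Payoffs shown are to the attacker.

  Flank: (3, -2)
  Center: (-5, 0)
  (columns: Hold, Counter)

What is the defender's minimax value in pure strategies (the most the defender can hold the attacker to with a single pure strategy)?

0

Column maxima: Hold → 3, Counter → 0.
The smallest of these is 0.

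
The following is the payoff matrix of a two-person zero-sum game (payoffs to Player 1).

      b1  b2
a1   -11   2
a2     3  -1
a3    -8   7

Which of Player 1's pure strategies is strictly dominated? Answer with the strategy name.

a1

a3 gives a strictly higher payoff than a1 against every column: -8 > -11, 7 > 2.
So a1 is strictly dominated and Player 1 never plays it.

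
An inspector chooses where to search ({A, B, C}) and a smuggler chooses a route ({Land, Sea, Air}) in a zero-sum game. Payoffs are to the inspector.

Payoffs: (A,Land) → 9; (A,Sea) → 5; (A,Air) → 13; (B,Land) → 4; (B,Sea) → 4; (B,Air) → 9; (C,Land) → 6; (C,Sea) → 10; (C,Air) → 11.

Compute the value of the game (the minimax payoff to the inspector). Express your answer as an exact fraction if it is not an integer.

15/2

Row minima: A → 5, B → 4, C → 6; maximin = 6.
Column maxima: Land → 9, Sea → 10, Air → 13; minimax = 9.
6 ≠ 9, so there is no saddle point; optimal play is mixed.
B is strictly dominated by A, so the inspector never plays it.
Air is strictly dominated by Land (it gives the inspector strictly more in every row), so the smuggler never plays it.
On the remaining 2×2 (A, C vs Land, Sea):
Let the inspector play A with probability p. Expected payoff against Land: 9p + 6(1−p) = 3p + 6; against Sea: 5p + 10(1−p) = −5p + 10.
Setting these equal: 3p + 6 = −5p + 10 ⇒ 8p = 4 ⇒ p = 1/2, and the value is (3)·(1/2) + 6 = 15/2.
For the smuggler: with q = P(Land), equating A's and C's payoffs gives 4q + 5 = −4q + 10 ⇒ q = 5/8.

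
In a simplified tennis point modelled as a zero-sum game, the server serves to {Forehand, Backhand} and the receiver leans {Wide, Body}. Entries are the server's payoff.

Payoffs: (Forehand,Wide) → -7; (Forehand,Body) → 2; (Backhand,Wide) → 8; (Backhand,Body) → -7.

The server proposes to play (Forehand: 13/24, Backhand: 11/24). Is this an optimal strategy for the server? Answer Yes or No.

No

Against Wide this mix gives (13/24)·(-7) + (11/24)·8 = -1/8.
Against Body this mix gives (13/24)·2 + (11/24)·(-7) = -17/8.
The receiver will play Body, holding the server to -17/8. Shifting weight toward the row that does better against Body would raise this floor (the equalizing mix achieves -11/8 against both Body and Wide), so the proposed strategy is not optimal.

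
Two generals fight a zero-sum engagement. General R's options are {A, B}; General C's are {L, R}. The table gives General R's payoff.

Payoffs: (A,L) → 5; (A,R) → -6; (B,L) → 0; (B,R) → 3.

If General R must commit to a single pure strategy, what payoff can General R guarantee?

Row minima: A → -6, B → 0.
The best of these is 0.

0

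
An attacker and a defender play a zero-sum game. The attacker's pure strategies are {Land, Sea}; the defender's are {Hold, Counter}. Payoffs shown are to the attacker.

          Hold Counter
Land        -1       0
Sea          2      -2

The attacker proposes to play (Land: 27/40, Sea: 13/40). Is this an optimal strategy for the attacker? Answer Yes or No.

Against Hold this mix gives (27/40)·(-1) + (13/40)·2 = -1/40.
Against Counter this mix gives (27/40)·0 + (13/40)·(-2) = -13/20.
The defender will play Counter, holding the attacker to -13/20. Shifting weight toward the row that does better against Counter would raise this floor (the equalizing mix achieves -2/5 against both Counter and Hold), so the proposed strategy is not optimal.

No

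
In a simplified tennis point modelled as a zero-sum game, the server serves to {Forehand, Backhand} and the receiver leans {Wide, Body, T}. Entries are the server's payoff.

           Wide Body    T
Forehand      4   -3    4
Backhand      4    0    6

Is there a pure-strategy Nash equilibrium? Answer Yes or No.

Row minima: Forehand → -3, Backhand → 0; maximin = 0.
Column maxima: Wide → 4, Body → 0, T → 6; minimax = 0.
maximin = minimax = 0, so a saddle point exists.

Yes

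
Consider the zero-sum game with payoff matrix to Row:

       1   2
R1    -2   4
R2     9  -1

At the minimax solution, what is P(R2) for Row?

Row minima: R1 → -2, R2 → -1; maximin = -1.
Column maxima: 1 → 9, 2 → 4; minimax = 4.
-1 ≠ 4, so there is no saddle point; optimal play is mixed.
Let Row play R1 with probability p. Expected payoff against 1: (-2)p + 9(1−p) = −11p + 9; against 2: 4p + (-1)(1−p) = 5p − 1.
Setting these equal: −11p + 9 = 5p − 1 ⇒ −16p = -10 ⇒ p = 5/8, and the value is (-11)·(5/8) + 9 = 17/8.
For Column: with q = P(1), equating R1's and R2's payoffs gives −6q + 4 = 10q − 1 ⇒ q = 5/16.

3/8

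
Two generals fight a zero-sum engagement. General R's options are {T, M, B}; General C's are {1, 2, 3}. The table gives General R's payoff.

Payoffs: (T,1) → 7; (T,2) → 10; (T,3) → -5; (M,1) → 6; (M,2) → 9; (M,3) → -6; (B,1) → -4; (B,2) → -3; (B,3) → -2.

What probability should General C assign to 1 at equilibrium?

Row minima: T → -5, M → -6, B → -4; maximin = -4.
Column maxima: 1 → 7, 2 → 10, 3 → -2; minimax = -2.
-4 ≠ -2, so there is no saddle point; optimal play is mixed.
M is strictly dominated by T, so General R never plays it.
2 is strictly dominated by 1 (it gives General R strictly more in every row), so General C never plays it.
On the remaining 2×2 (T, B vs 1, 3):
Let General R play T with probability p. Expected payoff against 1: 7p + (-4)(1−p) = 11p − 4; against 3: (-5)p + (-2)(1−p) = −3p − 2.
Setting these equal: 11p − 4 = −3p − 2 ⇒ 14p = 2 ⇒ p = 1/7, and the value is (11)·(1/7) − 4 = -17/7.
For General C: with q = P(1), equating T's and B's payoffs gives 12q − 5 = −2q − 2 ⇒ q = 3/14.

3/14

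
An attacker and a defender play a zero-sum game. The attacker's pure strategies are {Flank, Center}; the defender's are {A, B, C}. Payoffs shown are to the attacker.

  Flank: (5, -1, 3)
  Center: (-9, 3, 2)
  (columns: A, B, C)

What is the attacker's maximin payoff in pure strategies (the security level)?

Row minima: Flank → -1, Center → -9.
The best of these is -1.

-1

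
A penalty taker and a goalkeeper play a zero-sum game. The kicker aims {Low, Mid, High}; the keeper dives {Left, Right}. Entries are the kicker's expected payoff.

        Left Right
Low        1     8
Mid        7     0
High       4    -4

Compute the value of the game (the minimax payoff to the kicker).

Row minima: Low → 1, Mid → 0, High → -4; maximin = 1.
Column maxima: Left → 7, Right → 8; minimax = 7.
1 ≠ 7, so there is no saddle point; optimal play is mixed.
High is strictly dominated by Mid, so the kicker never plays it.
On the remaining 2×2 (Low, Mid vs Left, Right):
Let the kicker play Low with probability p. Expected payoff against Left: 1p + 7(1−p) = −6p + 7; against Right: 8p + 0(1−p) = 8p.
Setting these equal: −6p + 7 = 8p ⇒ −14p = -7 ⇒ p = 1/2, and the value is (-6)·(1/2) + 7 = 4.
For the keeper: with q = P(Left), equating Low's and Mid's payoffs gives −7q + 8 = 7q ⇒ q = 4/7.

4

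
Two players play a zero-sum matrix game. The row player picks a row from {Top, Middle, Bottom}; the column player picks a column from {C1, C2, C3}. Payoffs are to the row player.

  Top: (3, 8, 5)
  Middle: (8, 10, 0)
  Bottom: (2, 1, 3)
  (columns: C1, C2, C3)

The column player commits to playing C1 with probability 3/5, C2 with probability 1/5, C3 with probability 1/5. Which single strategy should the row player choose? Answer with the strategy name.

Expected payoff of Top: (3/5)·3 + (1/5)·8 + (1/5)·5 = 22/5.
Expected payoff of Middle: (3/5)·8 + (1/5)·10 + (1/5)·0 = 34/5.
Expected payoff of Bottom: (3/5)·2 + (1/5)·1 + (1/5)·3 = 2.
The largest is 34/5, so the row player's best response is Middle.

Middle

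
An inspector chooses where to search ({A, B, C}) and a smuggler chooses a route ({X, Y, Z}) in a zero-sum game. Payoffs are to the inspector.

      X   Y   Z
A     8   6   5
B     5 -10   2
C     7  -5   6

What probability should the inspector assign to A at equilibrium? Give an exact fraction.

Row minima: A → 5, B → -10, C → -5; maximin = 5.
Column maxima: X → 8, Y → 6, Z → 6; minimax = 6.
5 ≠ 6, so there is no saddle point; optimal play is mixed.
B is strictly dominated by A, so the inspector never plays it.
X is strictly dominated by Y (it gives the inspector strictly more in every row), so the smuggler never plays it.
On the remaining 2×2 (A, C vs Y, Z):
Let the inspector play A with probability p. Expected payoff against Y: 6p + (-5)(1−p) = 11p − 5; against Z: 5p + 6(1−p) = −p + 6.
Setting these equal: 11p − 5 = −p + 6 ⇒ 12p = 11 ⇒ p = 11/12, and the value is (11)·(11/12) − 5 = 61/12.
For the smuggler: with q = P(Y), equating A's and C's payoffs gives q + 5 = −11q + 6 ⇒ q = 1/12.

11/12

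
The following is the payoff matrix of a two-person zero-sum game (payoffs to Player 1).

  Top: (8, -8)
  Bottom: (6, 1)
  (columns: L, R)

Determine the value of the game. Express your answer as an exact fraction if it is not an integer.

1

Row minima: Top → -8, Bottom → 1; maximin = 1.
Column maxima: L → 8, R → 1; minimax = 1.
Since maximin = minimax = 1, there is a saddle point and the value is 1.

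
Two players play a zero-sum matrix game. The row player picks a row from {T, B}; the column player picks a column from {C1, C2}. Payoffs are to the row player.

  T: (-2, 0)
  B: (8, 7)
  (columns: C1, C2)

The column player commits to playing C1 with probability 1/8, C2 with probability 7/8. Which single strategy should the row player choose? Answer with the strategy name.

B

Expected payoff of T: (1/8)·(-2) + (7/8)·0 = -1/4.
Expected payoff of B: (1/8)·8 + (7/8)·7 = 57/8.
The largest is 57/8, so the row player's best response is B.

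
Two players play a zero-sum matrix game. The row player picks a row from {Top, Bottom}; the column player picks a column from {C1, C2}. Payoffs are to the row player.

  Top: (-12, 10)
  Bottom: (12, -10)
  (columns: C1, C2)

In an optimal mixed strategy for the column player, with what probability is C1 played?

5/11

Row minima: Top → -12, Bottom → -10; maximin = -10.
Column maxima: C1 → 12, C2 → 10; minimax = 10.
-10 ≠ 10, so there is no saddle point; optimal play is mixed.
Let the row player play Top with probability p. Expected payoff against C1: (-12)p + 12(1−p) = −24p + 12; against C2: 10p + (-10)(1−p) = 20p − 10.
Setting these equal: −24p + 12 = 20p − 10 ⇒ −44p = -22 ⇒ p = 1/2, and the value is (-24)·(1/2) + 12 = 0.
For the column player: with q = P(C1), equating Top's and Bottom's payoffs gives −22q + 10 = 22q − 10 ⇒ q = 5/11.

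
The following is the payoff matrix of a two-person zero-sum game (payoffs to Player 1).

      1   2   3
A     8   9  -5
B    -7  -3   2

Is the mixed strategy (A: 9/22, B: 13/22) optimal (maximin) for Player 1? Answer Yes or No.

Against 1 this mix gives (9/22)·8 + (13/22)·(-7) = -19/22.
Against 2 this mix gives (9/22)·9 + (13/22)·(-3) = 21/11.
Against 3 this mix gives (9/22)·(-5) + (13/22)·2 = -19/22.
All of Player 2's active replies (1, 3) yield -19/22, and no column does worse for Player 1. The mix makes Player 2 indifferent and guarantees -19/22, so it is optimal.

Yes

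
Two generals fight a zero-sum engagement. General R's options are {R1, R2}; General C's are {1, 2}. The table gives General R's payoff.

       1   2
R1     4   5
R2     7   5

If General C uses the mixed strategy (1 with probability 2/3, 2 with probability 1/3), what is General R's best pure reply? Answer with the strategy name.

Expected payoff of R1: (2/3)·4 + (1/3)·5 = 13/3.
Expected payoff of R2: (2/3)·7 + (1/3)·5 = 19/3.
The largest is 19/3, so General R's best response is R2.

R2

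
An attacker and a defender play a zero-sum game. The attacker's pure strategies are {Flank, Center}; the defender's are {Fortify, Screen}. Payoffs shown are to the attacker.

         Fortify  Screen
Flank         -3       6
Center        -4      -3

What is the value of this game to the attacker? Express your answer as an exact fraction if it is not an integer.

-3

Row minima: Flank → -3, Center → -4; maximin = -3.
Column maxima: Fortify → -3, Screen → 6; minimax = -3.
Since maximin = minimax = -3, there is a saddle point and the value is -3.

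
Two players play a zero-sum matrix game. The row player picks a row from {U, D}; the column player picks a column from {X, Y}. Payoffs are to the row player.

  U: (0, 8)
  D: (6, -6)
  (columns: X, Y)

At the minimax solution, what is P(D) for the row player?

Row minima: U → 0, D → -6; maximin = 0.
Column maxima: X → 6, Y → 8; minimax = 6.
0 ≠ 6, so there is no saddle point; optimal play is mixed.
Let the row player play U with probability p. Expected payoff against X: 0p + 6(1−p) = −6p + 6; against Y: 8p + (-6)(1−p) = 14p − 6.
Setting these equal: −6p + 6 = 14p − 6 ⇒ −20p = -12 ⇒ p = 3/5, and the value is (-6)·(3/5) + 6 = 12/5.
For the column player: with q = P(X), equating U's and D's payoffs gives −8q + 8 = 12q − 6 ⇒ q = 7/10.

2/5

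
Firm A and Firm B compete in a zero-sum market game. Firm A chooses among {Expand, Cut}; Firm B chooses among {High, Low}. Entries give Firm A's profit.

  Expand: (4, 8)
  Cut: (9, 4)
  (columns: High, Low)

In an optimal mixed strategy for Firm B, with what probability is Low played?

5/9

Row minima: Expand → 4, Cut → 4; maximin = 4.
Column maxima: High → 9, Low → 8; minimax = 8.
4 ≠ 8, so there is no saddle point; optimal play is mixed.
Let Firm A play Expand with probability p. Expected payoff against High: 4p + 9(1−p) = −5p + 9; against Low: 8p + 4(1−p) = 4p + 4.
Setting these equal: −5p + 9 = 4p + 4 ⇒ −9p = -5 ⇒ p = 5/9, and the value is (-5)·(5/9) + 9 = 56/9.
For Firm B: with q = P(High), equating Expand's and Cut's payoffs gives −4q + 8 = 5q + 4 ⇒ q = 4/9.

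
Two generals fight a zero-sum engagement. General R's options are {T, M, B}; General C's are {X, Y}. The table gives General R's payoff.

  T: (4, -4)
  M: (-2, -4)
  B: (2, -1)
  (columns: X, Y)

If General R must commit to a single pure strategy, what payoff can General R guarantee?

Row minima: T → -4, M → -4, B → -1.
The best of these is -1.

-1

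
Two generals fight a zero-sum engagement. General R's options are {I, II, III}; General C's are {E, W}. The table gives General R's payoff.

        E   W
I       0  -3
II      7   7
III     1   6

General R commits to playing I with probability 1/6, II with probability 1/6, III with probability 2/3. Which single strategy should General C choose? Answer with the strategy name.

If General C plays E, General R's expected payoff is (1/6)·0 + (1/6)·7 + (2/3)·1 = 11/6.
If General C plays W, General R's expected payoff is (1/6)·(-3) + (1/6)·7 + (2/3)·6 = 14/3.
General C minimizes General R's payoff; the smallest is 11/6, so the best response is E.

E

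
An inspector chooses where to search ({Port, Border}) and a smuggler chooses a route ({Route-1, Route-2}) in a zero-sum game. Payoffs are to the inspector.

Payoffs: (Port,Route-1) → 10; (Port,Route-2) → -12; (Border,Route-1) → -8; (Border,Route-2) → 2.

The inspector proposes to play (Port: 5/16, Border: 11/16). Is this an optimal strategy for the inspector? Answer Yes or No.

Yes

Against Route-1 this mix gives (5/16)·10 + (11/16)·(-8) = -19/8.
Against Route-2 this mix gives (5/16)·(-12) + (11/16)·2 = -19/8.
All of the smuggler's active replies (Route-1, Route-2) yield -19/8, and no column does worse for the inspector. The mix makes the smuggler indifferent and guarantees -19/8, so it is optimal.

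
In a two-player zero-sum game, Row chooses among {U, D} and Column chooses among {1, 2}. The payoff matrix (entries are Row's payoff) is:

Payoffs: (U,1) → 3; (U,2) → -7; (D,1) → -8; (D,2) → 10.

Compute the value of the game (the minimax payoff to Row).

Row minima: U → -7, D → -8; maximin = -7.
Column maxima: 1 → 3, 2 → 10; minimax = 3.
-7 ≠ 3, so there is no saddle point; optimal play is mixed.
Let Row play U with probability p. Expected payoff against 1: 3p + (-8)(1−p) = 11p − 8; against 2: (-7)p + 10(1−p) = −17p + 10.
Setting these equal: 11p − 8 = −17p + 10 ⇒ 28p = 18 ⇒ p = 9/14, and the value is (11)·(9/14) − 8 = -13/14.
For Column: with q = P(1), equating U's and D's payoffs gives 10q − 7 = −18q + 10 ⇒ q = 17/28.

-13/14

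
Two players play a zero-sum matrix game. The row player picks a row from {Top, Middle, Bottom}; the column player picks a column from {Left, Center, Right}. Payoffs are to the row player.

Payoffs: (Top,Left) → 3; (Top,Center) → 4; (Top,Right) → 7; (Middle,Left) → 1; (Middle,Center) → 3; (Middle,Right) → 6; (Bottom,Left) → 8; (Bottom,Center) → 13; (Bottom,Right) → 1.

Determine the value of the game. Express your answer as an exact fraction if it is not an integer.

53/11

Row minima: Top → 3, Middle → 1, Bottom → 1; maximin = 3.
Column maxima: Left → 8, Center → 13, Right → 7; minimax = 7.
3 ≠ 7, so there is no saddle point; optimal play is mixed.
Middle is strictly dominated by Top, so the row player never plays it.
Center is strictly dominated by Left (it gives the row player strictly more in every row), so the column player never plays it.
On the remaining 2×2 (Top, Bottom vs Left, Right):
Let the row player play Top with probability p. Expected payoff against Left: 3p + 8(1−p) = −5p + 8; against Right: 7p + 1(1−p) = 6p + 1.
Setting these equal: −5p + 8 = 6p + 1 ⇒ −11p = -7 ⇒ p = 7/11, and the value is (-5)·(7/11) + 8 = 53/11.
For the column player: with q = P(Left), equating Top's and Bottom's payoffs gives −4q + 7 = 7q + 1 ⇒ q = 6/11.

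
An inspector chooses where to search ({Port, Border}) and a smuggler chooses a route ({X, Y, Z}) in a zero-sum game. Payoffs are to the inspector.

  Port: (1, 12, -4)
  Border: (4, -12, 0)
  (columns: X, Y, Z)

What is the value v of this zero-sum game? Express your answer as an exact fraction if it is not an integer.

-12/7

Row minima: Port → -4, Border → -12; maximin = -4.
Column maxima: X → 4, Y → 12, Z → 0; minimax = 0.
-4 ≠ 0, so there is no saddle point; optimal play is mixed.
X is strictly dominated by Z (it gives the inspector strictly more in every row), so the smuggler never plays it.
On the remaining 2×2 (Port, Border vs Y, Z):
Let the inspector play Port with probability p. Expected payoff against Y: 12p + (-12)(1−p) = 24p − 12; against Z: (-4)p + 0(1−p) = −4p.
Setting these equal: 24p − 12 = −4p ⇒ 28p = 12 ⇒ p = 3/7, and the value is (24)·(3/7) − 12 = -12/7.
For the smuggler: with q = P(Y), equating Port's and Border's payoffs gives 16q − 4 = −12q ⇒ q = 1/7.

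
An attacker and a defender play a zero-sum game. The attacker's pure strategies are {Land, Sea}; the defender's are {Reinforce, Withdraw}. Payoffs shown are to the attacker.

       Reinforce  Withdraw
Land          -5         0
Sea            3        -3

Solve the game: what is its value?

-15/11

Row minima: Land → -5, Sea → -3; maximin = -3.
Column maxima: Reinforce → 3, Withdraw → 0; minimax = 0.
-3 ≠ 0, so there is no saddle point; optimal play is mixed.
Let the attacker play Land with probability p. Expected payoff against Reinforce: (-5)p + 3(1−p) = −8p + 3; against Withdraw: 0p + (-3)(1−p) = 3p − 3.
Setting these equal: −8p + 3 = 3p − 3 ⇒ −11p = -6 ⇒ p = 6/11, and the value is (-8)·(6/11) + 3 = -15/11.
For the defender: with q = P(Reinforce), equating Land's and Sea's payoffs gives −5q = 6q − 3 ⇒ q = 3/11.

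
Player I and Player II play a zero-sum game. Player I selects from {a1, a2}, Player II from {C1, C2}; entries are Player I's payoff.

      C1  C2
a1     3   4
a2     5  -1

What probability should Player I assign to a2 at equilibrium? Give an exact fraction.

1/7

Row minima: a1 → 3, a2 → -1; maximin = 3.
Column maxima: C1 → 5, C2 → 4; minimax = 4.
3 ≠ 4, so there is no saddle point; optimal play is mixed.
Let Player I play a1 with probability p. Expected payoff against C1: 3p + 5(1−p) = −2p + 5; against C2: 4p + (-1)(1−p) = 5p − 1.
Setting these equal: −2p + 5 = 5p − 1 ⇒ −7p = -6 ⇒ p = 6/7, and the value is (-2)·(6/7) + 5 = 23/7.
For Player II: with q = P(C1), equating a1's and a2's payoffs gives −q + 4 = 6q − 1 ⇒ q = 5/7.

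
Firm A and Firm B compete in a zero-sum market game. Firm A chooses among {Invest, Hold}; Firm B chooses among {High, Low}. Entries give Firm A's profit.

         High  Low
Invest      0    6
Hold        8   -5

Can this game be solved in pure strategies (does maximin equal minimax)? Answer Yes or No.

No

Row minima: Invest → 0, Hold → -5; maximin = 0.
Column maxima: High → 8, Low → 6; minimax = 6.
0 ≠ 6, so no pure-strategy equilibrium exists.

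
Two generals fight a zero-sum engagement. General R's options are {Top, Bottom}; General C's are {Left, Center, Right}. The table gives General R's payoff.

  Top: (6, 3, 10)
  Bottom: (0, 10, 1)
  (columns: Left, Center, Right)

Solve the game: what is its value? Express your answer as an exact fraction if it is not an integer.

Row minima: Top → 3, Bottom → 0; maximin = 3.
Column maxima: Left → 6, Center → 10, Right → 10; minimax = 6.
3 ≠ 6, so there is no saddle point; optimal play is mixed.
Right is strictly dominated by Left (it gives General R strictly more in every row), so General C never plays it.
On the remaining 2×2 (Top, Bottom vs Left, Center):
Let General R play Top with probability p. Expected payoff against Left: 6p + 0(1−p) = 6p; against Center: 3p + 10(1−p) = −7p + 10.
Setting these equal: 6p = −7p + 10 ⇒ 13p = 10 ⇒ p = 10/13, and the value is (6)·(10/13) = 60/13.
For General C: with q = P(Left), equating Top's and Bottom's payoffs gives 3q + 3 = −10q + 10 ⇒ q = 7/13.

60/13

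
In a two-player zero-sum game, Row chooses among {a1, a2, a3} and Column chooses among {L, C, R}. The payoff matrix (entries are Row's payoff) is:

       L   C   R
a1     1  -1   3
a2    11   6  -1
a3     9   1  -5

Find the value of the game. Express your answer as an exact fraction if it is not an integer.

17/11

Row minima: a1 → -1, a2 → -1, a3 → -5; maximin = -1.
Column maxima: L → 11, C → 6, R → 3; minimax = 3.
-1 ≠ 3, so there is no saddle point; optimal play is mixed.
a3 is strictly dominated by a2, so Row never plays it.
L is strictly dominated by C (it gives Row strictly more in every row), so Column never plays it.
On the remaining 2×2 (a1, a2 vs C, R):
Let Row play a1 with probability p. Expected payoff against C: (-1)p + 6(1−p) = −7p + 6; against R: 3p + (-1)(1−p) = 4p − 1.
Setting these equal: −7p + 6 = 4p − 1 ⇒ −11p = -7 ⇒ p = 7/11, and the value is (-7)·(7/11) + 6 = 17/11.
For Column: with q = P(C), equating a1's and a2's payoffs gives −4q + 3 = 7q − 1 ⇒ q = 4/11.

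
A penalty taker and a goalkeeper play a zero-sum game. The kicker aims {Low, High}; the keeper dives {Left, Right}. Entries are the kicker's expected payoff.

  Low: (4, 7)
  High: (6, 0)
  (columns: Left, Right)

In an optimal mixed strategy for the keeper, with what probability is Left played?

7/9

Row minima: Low → 4, High → 0; maximin = 4.
Column maxima: Left → 6, Right → 7; minimax = 6.
4 ≠ 6, so there is no saddle point; optimal play is mixed.
Let the kicker play Low with probability p. Expected payoff against Left: 4p + 6(1−p) = −2p + 6; against Right: 7p + 0(1−p) = 7p.
Setting these equal: −2p + 6 = 7p ⇒ −9p = -6 ⇒ p = 2/3, and the value is (-2)·(2/3) + 6 = 14/3.
For the keeper: with q = P(Left), equating Low's and High's payoffs gives −3q + 7 = 6q ⇒ q = 7/9.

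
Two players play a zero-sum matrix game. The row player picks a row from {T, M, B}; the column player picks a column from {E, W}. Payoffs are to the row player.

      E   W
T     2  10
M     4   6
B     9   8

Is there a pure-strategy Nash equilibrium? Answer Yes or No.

No

Row minima: T → 2, M → 4, B → 8; maximin = 8.
Column maxima: E → 9, W → 10; minimax = 9.
8 ≠ 9, so no pure-strategy equilibrium exists.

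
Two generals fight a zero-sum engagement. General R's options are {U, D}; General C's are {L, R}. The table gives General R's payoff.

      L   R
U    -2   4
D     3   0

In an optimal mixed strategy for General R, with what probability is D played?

2/3

Row minima: U → -2, D → 0; maximin = 0.
Column maxima: L → 3, R → 4; minimax = 3.
0 ≠ 3, so there is no saddle point; optimal play is mixed.
Let General R play U with probability p. Expected payoff against L: (-2)p + 3(1−p) = −5p + 3; against R: 4p + 0(1−p) = 4p.
Setting these equal: −5p + 3 = 4p ⇒ −9p = -3 ⇒ p = 1/3, and the value is (-5)·(1/3) + 3 = 4/3.
For General C: with q = P(L), equating U's and D's payoffs gives −6q + 4 = 3q ⇒ q = 4/9.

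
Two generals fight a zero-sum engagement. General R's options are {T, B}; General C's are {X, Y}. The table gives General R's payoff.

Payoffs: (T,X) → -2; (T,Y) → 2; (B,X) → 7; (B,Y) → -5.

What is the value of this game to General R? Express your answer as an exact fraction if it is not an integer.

Row minima: T → -2, B → -5; maximin = -2.
Column maxima: X → 7, Y → 2; minimax = 2.
-2 ≠ 2, so there is no saddle point; optimal play is mixed.
Let General R play T with probability p. Expected payoff against X: (-2)p + 7(1−p) = −9p + 7; against Y: 2p + (-5)(1−p) = 7p − 5.
Setting these equal: −9p + 7 = 7p − 5 ⇒ −16p = -12 ⇒ p = 3/4, and the value is (-9)·(3/4) + 7 = 1/4.
For General C: with q = P(X), equating T's and B's payoffs gives −4q + 2 = 12q − 5 ⇒ q = 7/16.

1/4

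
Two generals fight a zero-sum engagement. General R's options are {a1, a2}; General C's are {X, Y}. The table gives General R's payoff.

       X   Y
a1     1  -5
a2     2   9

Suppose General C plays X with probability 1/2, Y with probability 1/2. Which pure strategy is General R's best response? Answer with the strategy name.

Expected payoff of a1: (1/2)·1 + (1/2)·(-5) = -2.
Expected payoff of a2: (1/2)·2 + (1/2)·9 = 11/2.
The largest is 11/2, so General R's best response is a2.

a2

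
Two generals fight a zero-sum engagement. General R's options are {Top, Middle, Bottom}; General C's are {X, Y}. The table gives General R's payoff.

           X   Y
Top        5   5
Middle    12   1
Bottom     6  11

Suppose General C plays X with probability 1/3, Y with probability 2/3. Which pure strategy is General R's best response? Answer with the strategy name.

Bottom

Expected payoff of Top: (1/3)·5 + (2/3)·5 = 5.
Expected payoff of Middle: (1/3)·12 + (2/3)·1 = 14/3.
Expected payoff of Bottom: (1/3)·6 + (2/3)·11 = 28/3.
The largest is 28/3, so General R's best response is Bottom.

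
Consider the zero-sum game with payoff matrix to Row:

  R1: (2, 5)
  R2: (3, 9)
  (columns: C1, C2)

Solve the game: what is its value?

3

Row minima: R1 → 2, R2 → 3; maximin = 3.
Column maxima: C1 → 3, C2 → 9; minimax = 3.
Since maximin = minimax = 3, there is a saddle point and the value is 3.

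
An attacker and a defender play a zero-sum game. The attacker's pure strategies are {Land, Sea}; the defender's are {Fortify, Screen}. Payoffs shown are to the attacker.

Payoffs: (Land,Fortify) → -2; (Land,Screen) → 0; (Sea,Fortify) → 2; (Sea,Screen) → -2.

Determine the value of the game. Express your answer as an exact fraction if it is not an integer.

-2/3

Row minima: Land → -2, Sea → -2; maximin = -2.
Column maxima: Fortify → 2, Screen → 0; minimax = 0.
-2 ≠ 0, so there is no saddle point; optimal play is mixed.
Let the attacker play Land with probability p. Expected payoff against Fortify: (-2)p + 2(1−p) = −4p + 2; against Screen: 0p + (-2)(1−p) = 2p − 2.
Setting these equal: −4p + 2 = 2p − 2 ⇒ −6p = -4 ⇒ p = 2/3, and the value is (-4)·(2/3) + 2 = -2/3.
For the defender: with q = P(Fortify), equating Land's and Sea's payoffs gives −2q = 4q − 2 ⇒ q = 1/3.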